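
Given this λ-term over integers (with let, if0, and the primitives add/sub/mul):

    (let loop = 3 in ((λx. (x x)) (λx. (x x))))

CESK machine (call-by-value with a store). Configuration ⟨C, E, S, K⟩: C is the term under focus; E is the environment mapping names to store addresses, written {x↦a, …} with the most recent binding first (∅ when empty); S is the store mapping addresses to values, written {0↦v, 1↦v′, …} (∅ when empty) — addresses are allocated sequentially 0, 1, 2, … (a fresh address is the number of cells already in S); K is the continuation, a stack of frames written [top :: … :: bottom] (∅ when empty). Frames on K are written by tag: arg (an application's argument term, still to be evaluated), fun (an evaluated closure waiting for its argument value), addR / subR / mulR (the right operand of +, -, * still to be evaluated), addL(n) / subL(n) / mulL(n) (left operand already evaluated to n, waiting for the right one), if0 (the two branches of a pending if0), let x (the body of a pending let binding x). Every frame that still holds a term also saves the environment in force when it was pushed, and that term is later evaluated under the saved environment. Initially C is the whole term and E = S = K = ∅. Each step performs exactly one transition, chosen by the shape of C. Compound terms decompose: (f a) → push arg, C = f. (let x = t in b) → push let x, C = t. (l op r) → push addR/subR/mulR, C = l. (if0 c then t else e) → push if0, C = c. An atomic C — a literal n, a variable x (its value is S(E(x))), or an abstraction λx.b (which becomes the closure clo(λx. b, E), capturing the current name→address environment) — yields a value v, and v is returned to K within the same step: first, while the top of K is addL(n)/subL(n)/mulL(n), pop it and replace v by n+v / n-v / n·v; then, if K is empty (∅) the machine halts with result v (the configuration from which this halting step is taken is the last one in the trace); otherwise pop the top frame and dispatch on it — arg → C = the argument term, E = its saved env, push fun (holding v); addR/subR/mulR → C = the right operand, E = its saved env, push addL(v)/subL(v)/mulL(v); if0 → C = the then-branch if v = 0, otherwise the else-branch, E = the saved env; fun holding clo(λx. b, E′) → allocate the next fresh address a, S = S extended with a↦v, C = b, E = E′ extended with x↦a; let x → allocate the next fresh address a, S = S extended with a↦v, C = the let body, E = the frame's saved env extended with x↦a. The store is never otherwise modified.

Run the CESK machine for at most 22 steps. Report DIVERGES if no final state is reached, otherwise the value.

step 0: ⟨C=(let loop = 3 in ((λx. (x x)) (λx. (x x)))); E=∅; S=∅; K=∅⟩
step 1: ⟨C=3; E=∅; S=∅; K=[let loop]⟩
step 2: ⟨C=((λx. (x x)) (λx. (x x))); E={loop↦0}; S={0↦3}; K=∅⟩
step 3: ⟨C=(λx. (x x)); E={loop↦0}; S={0↦3}; K=[arg]⟩
step 4: ⟨C=(λx. (x x)); E={loop↦0}; S={0↦3}; K=[fun]⟩
step 5: ⟨C=(x x); E={x↦1, loop↦0}; S={0↦3, 1↦clo(λx. (x x), {loop↦0})}; K=∅⟩
step 6: ⟨C=x; E={x↦1, loop↦0}; S={0↦3, 1↦clo(λx. (x x), {loop↦0})}; K=[arg]⟩
step 7: ⟨C=x; E={x↦1, loop↦0}; S={0↦3, 1↦clo(λx. (x x), {loop↦0})}; K=[fun]⟩
step 8: ⟨C=(x x); E={x↦2, loop↦0}; S={0↦3, 1↦clo(λx. (x x), {loop↦0}), 2↦clo(λx. (x x), {loop↦0})}; K=∅⟩
step 9: ⟨C=x; E={x↦2, loop↦0}; S={0↦3, 1↦clo(λx. (x x), {loop↦0}), 2↦clo(λx. (x x), {loop↦0})}; K=[arg]⟩
step 10: ⟨C=x; E={x↦2, loop↦0}; S={0↦3, 1↦clo(λx. (x x), {loop↦0}), 2↦clo(λx. (x x), {loop↦0})}; K=[fun]⟩
step 11: ⟨C=(x x); E={x↦3, loop↦0}; S={0↦3, 1↦clo(λx. (x x), {loop↦0}), 2↦clo(λx. (x x), {loop↦0}), 3↦clo(λx. (x x), {loop↦0})}; K=∅⟩
step 12: ⟨C=x; E={x↦3, loop↦0}; S={0↦3, 1↦clo(λx. (x x), {loop↦0}), 2↦clo(λx. (x x), {loop↦0}), 3↦clo(λx. (x x), {loop↦0})}; K=[arg]⟩
step 13: ⟨C=x; E={x↦3, loop↦0}; S={0↦3, 1↦clo(λx. (x x), {loop↦0}), 2↦clo(λx. (x x), {loop↦0}), 3↦clo(λx. (x x), {loop↦0})}; K=[fun]⟩
step 14: ⟨C=(x x); E={x↦4, loop↦0}; S={0↦3, 1↦clo(λx. (x x), {loop↦0}), 2↦clo(λx. (x x), {loop↦0}), 3↦clo(λx. (x x), {loop↦0}), 4↦clo(λx. (x x), {loop↦0})}; K=∅⟩
step 15: ⟨C=x; E={x↦4, loop↦0}; S={0↦3, 1↦clo(λx. (x x), {loop↦0}), 2↦clo(λx. (x x), {loop↦0}), 3↦clo(λx. (x x), {loop↦0}), 4↦clo(λx. (x x), {loop↦0})}; K=[arg]⟩
step 16: ⟨C=x; E={x↦4, loop↦0}; S={0↦3, 1↦clo(λx. (x x), {loop↦0}), 2↦clo(λx. (x x), {loop↦0}), 3↦clo(λx. (x x), {loop↦0}), 4↦clo(λx. (x x), {loop↦0})}; K=[fun]⟩
step 17: ⟨C=(x x); E={x↦5, loop↦0}; S={0↦3, 1↦clo(λx. (x x), {loop↦0}), 2↦clo(λx. (x x), {loop↦0}), 3↦clo(λx. (x x), {loop↦0}), 4↦clo(λx. (x x), {loop↦0}), 5↦clo(λx. (x x), {loop↦0})}; K=∅⟩
step 18: ⟨C=x; E={x↦5, loop↦0}; S={0↦3, 1↦clo(λx. (x x), {loop↦0}), 2↦clo(λx. (x x), {loop↦0}), 3↦clo(λx. (x x), {loop↦0}), 4↦clo(λx. (x x), {loop↦0}), 5↦clo(λx. (x x), {loop↦0})}; K=[arg]⟩
step 19: ⟨C=x; E={x↦5, loop↦0}; S={0↦3, 1↦clo(λx. (x x), {loop↦0}), 2↦clo(λx. (x x), {loop↦0}), 3↦clo(λx. (x x), {loop↦0}), 4↦clo(λx. (x x), {loop↦0}), 5↦clo(λx. (x x), {loop↦0})}; K=[fun]⟩
step 20: ⟨C=(x x); E={x↦6, loop↦0}; S={0↦3, 1↦clo(λx. (x x), {loop↦0}), 2↦clo(λx. (x x), {loop↦0}), 3↦clo(λx. (x x), {loop↦0}), 4↦clo(λx. (x x), {loop↦0}), 5↦clo(λx. (x x), {loop↦0}), 6↦clo(λx. (x x), {loop↦0})}; K=∅⟩
step 21: ⟨C=x; E={x↦6, loop↦0}; S={0↦3, 1↦clo(λx. (x x), {loop↦0}), 2↦clo(λx. (x x), {loop↦0}), 3↦clo(λx. (x x), {loop↦0}), 4↦clo(λx. (x x), {loop↦0}), 5↦clo(λx. (x x), {loop↦0}), 6↦clo(λx. (x x), {loop↦0})}; K=[arg]⟩
step 22: ⟨C=x; E={x↦6, loop↦0}; S={0↦3, 1↦clo(λx. (x x), {loop↦0}), 2↦clo(λx. (x x), {loop↦0}), 3↦clo(λx. (x x), {loop↦0}), 4↦clo(λx. (x x), {loop↦0}), 5↦clo(λx. (x x), {loop↦0}), 6↦clo(λx. (x x), {loop↦0})}; K=[fun]⟩
→ 22 transitions taken and the configuration is still not final: no result within 22 steps

Answer: DIVERGES (no final state within 22 steps)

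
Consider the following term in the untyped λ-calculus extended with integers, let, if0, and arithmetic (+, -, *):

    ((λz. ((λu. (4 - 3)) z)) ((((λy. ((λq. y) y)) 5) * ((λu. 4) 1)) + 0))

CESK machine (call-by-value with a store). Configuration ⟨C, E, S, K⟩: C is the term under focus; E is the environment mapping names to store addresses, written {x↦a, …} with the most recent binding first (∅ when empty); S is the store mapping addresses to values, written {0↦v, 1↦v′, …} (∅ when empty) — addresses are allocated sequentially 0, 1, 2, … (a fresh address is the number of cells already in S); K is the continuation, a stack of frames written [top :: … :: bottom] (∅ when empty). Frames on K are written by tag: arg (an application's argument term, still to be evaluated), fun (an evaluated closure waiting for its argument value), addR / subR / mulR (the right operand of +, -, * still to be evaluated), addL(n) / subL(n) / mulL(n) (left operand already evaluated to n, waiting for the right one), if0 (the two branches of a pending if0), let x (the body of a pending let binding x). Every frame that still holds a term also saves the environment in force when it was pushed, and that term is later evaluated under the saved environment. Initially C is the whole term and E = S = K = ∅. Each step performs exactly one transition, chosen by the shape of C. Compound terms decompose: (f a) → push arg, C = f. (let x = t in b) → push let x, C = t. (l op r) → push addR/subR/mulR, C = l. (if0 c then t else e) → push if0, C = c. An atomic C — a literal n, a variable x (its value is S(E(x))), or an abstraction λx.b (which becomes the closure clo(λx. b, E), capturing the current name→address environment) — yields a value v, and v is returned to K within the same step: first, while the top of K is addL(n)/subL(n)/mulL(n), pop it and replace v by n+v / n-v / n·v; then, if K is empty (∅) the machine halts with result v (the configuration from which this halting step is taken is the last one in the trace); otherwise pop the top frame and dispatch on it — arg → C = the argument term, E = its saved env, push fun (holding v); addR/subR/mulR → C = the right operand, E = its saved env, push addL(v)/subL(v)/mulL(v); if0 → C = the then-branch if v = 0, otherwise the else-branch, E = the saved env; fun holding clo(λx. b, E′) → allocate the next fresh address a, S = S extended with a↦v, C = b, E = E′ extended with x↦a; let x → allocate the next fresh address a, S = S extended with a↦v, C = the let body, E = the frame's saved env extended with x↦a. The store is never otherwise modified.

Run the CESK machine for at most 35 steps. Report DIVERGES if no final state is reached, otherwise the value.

Answer: 1

Derivation:
step 0: <C=((λz. ((λu. (4 - 3)) z)) ((((λy. ((λq. y) y)) 5) * ((λu. 4) 1)) + 0)), E=∅, S=∅, K=∅>
step 1: <C=(λz. ((λu. (4 - 3)) z)), E=∅, S=∅, K=[arg]>
step 2: <C=((((λy. ((λq. y) y)) 5) * ((λu. 4) 1)) + 0), E=∅, S=∅, K=[fun]>
step 3: <C=(((λy. ((λq. y) y)) 5) * ((λu. 4) 1)), E=∅, S=∅, K=[addR :: fun]>
step 4: <C=((λy. ((λq. y) y)) 5), E=∅, S=∅, K=[mulR :: addR :: fun]>
step 5: <C=(λy. ((λq. y) y)), E=∅, S=∅, K=[arg :: mulR :: addR :: fun]>
step 6: <C=5, E=∅, S=∅, K=[fun :: mulR :: addR :: fun]>
step 7: <C=((λq. y) y), E={y↦0}, S={0↦5}, K=[mulR :: addR :: fun]>
step 8: <C=(λq. y), E={y↦0}, S={0↦5}, K=[arg :: mulR :: addR :: fun]>
step 9: <C=y, E={y↦0}, S={0↦5}, K=[fun :: mulR :: addR :: fun]>
step 10: <C=y, E={q↦1, y↦0}, S={0↦5, 1↦5}, K=[mulR :: addR :: fun]>
step 11: <C=((λu. 4) 1), E=∅, S={0↦5, 1↦5}, K=[mulL(5) :: addR :: fun]>
step 12: <C=(λu. 4), E=∅, S={0↦5, 1↦5}, K=[arg :: mulL(5) :: addR :: fun]>
step 13: <C=1, E=∅, S={0↦5, 1↦5}, K=[fun :: mulL(5) :: addR :: fun]>
step 14: <C=4, E={u↦2}, S={0↦5, 1↦5, 2↦1}, K=[mulL(5) :: addR :: fun]>
step 15: <C=0, E=∅, S={0↦5, 1↦5, 2↦1}, K=[addL(20) :: fun]>
step 16: <C=((λu. (4 - 3)) z), E={z↦3}, S={0↦5, 1↦5, 2↦1, 3↦20}, K=∅>
step 17: <C=(λu. (4 - 3)), E={z↦3}, S={0↦5, 1↦5, 2↦1, 3↦20}, K=[arg]>
step 18: <C=z, E={z↦3}, S={0↦5, 1↦5, 2↦1, 3↦20}, K=[fun]>
step 19: <C=(4 - 3), E={u↦4, z↦3}, S={0↦5, 1↦5, 2↦1, 3↦20, 4↦20}, K=∅>
step 20: <C=4, E={u↦4, z↦3}, S={0↦5, 1↦5, 2↦1, 3↦20, 4↦20}, K=[subR]>
step 21: <C=3, E={u↦4, z↦3}, S={0↦5, 1↦5, 2↦1, 3↦20, 4↦20}, K=[subL(4)]>
→ final value 1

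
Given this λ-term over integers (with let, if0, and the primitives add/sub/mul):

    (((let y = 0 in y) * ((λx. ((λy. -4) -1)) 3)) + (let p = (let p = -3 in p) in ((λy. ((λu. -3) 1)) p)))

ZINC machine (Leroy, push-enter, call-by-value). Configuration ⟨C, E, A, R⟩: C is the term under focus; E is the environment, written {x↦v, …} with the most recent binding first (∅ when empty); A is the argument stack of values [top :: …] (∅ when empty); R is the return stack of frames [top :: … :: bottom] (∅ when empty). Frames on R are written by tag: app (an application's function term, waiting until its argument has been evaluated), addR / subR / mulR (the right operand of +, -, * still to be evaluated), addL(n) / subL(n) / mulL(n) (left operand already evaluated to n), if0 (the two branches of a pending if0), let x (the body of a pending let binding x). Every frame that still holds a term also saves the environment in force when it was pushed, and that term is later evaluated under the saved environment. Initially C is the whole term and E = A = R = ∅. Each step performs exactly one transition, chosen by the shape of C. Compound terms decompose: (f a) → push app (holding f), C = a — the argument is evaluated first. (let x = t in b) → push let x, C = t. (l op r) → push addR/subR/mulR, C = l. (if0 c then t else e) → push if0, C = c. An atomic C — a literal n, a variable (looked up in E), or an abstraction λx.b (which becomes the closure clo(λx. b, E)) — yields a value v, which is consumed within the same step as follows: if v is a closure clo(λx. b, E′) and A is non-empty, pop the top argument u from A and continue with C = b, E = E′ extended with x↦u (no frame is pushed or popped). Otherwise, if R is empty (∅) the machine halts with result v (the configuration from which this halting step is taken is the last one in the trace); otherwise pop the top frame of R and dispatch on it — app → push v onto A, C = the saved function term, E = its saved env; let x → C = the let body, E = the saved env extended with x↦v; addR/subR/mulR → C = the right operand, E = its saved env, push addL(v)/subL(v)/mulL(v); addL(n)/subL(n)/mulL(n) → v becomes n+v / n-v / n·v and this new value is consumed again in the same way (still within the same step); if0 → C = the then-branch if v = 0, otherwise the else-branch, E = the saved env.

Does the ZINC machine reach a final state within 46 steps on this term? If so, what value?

Answer: -3

Machine steps:
step 0: [C=(((let y = 0 in y) * ((λx. ((λy. -4) -1)) 3)) + (let p = (let p = -3 in p) in ((λy. ((λu. -3) 1)) p))) | E=∅ | A=∅ | R=∅]
step 1: [C=((let y = 0 in y) * ((λx. ((λy. -4) -1)) 3)) | E=∅ | A=∅ | R=[addR]]
step 2: [C=(let y = 0 in y) | E=∅ | A=∅ | R=[mulR :: addR]]
step 3: [C=0 | E=∅ | A=∅ | R=[let y :: mulR :: addR]]
step 4: [C=y | E={y↦0} | A=∅ | R=[mulR :: addR]]
step 5: [C=((λx. ((λy. -4) -1)) 3) | E=∅ | A=∅ | R=[mulL(0) :: addR]]
step 6: [C=3 | E=∅ | A=∅ | R=[app :: mulL(0) :: addR]]
step 7: [C=(λx. ((λy. -4) -1)) | E=∅ | A=[3] | R=[mulL(0) :: addR]]
step 8: [C=((λy. -4) -1) | E={x↦3} | A=∅ | R=[mulL(0) :: addR]]
step 9: [C=-1 | E={x↦3} | A=∅ | R=[app :: mulL(0) :: addR]]
step 10: [C=(λy. -4) | E={x↦3} | A=[-1] | R=[mulL(0) :: addR]]
step 11: [C=-4 | E={y↦-1, x↦3} | A=∅ | R=[mulL(0) :: addR]]
step 12: [C=(let p = (let p = -3 in p) in ((λy. ((λu. -3) 1)) p)) | E=∅ | A=∅ | R=[addL(0)]]
step 13: [C=(let p = -3 in p) | E=∅ | A=∅ | R=[let p :: addL(0)]]
step 14: [C=-3 | E=∅ | A=∅ | R=[let p :: let p :: addL(0)]]
step 15: [C=p | E={p↦-3} | A=∅ | R=[let p :: addL(0)]]
step 16: [C=((λy. ((λu. -3) 1)) p) | E={p↦-3} | A=∅ | R=[addL(0)]]
step 17: [C=p | E={p↦-3} | A=∅ | R=[app :: addL(0)]]
step 18: [C=(λy. ((λu. -3) 1)) | E={p↦-3} | A=[-3] | R=[addL(0)]]
step 19: [C=((λu. -3) 1) | E={y↦-3, p↦-3} | A=∅ | R=[addL(0)]]
step 20: [C=1 | E={y↦-3, p↦-3} | A=∅ | R=[app :: addL(0)]]
step 21: [C=(λu. -3) | E={y↦-3, p↦-3} | A=[1] | R=[addL(0)]]
step 22: [C=-3 | E={u↦1, y↦-3, p↦-3} | A=∅ | R=[addL(0)]]
→ final value -3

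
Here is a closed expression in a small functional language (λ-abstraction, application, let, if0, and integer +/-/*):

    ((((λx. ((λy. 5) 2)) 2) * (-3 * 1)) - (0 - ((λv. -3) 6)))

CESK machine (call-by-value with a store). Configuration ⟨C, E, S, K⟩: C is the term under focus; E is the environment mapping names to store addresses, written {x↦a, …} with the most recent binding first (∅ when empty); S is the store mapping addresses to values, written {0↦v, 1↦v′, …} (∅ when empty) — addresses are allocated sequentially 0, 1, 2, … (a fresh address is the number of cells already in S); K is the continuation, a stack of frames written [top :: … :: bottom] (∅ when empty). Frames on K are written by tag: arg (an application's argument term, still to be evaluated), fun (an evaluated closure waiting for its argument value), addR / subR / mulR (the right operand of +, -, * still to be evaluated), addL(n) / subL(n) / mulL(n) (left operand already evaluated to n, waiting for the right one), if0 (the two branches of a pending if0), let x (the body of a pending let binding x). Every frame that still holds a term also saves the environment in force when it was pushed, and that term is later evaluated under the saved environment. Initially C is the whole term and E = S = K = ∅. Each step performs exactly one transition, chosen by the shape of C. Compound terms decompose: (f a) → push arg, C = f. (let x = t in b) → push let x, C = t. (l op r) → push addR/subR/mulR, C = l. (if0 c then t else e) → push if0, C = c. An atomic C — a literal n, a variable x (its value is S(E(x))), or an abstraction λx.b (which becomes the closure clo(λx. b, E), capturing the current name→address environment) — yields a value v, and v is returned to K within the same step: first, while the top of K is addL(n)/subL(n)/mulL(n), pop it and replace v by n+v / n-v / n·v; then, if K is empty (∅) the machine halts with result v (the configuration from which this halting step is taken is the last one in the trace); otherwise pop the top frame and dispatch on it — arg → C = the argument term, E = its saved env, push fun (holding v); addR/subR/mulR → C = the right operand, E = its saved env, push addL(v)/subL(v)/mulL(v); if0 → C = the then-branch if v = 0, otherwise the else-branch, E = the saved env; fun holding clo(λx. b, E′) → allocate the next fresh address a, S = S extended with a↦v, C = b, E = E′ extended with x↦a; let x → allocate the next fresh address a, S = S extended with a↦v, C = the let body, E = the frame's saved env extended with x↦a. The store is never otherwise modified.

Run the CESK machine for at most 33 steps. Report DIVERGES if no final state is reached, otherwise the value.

Answer: -18

Derivation:
step 0: <C=((((λx. ((λy. 5) 2)) 2) * (-3 * 1)) - (0 - ((λv. -3) 6))), E=∅, S=∅, K=∅>
step 1: <C=(((λx. ((λy. 5) 2)) 2) * (-3 * 1)), E=∅, S=∅, K=[subR]>
step 2: <C=((λx. ((λy. 5) 2)) 2), E=∅, S=∅, K=[mulR :: subR]>
step 3: <C=(λx. ((λy. 5) 2)), E=∅, S=∅, K=[arg :: mulR :: subR]>
step 4: <C=2, E=∅, S=∅, K=[fun :: mulR :: subR]>
step 5: <C=((λy. 5) 2), E={x↦0}, S={0↦2}, K=[mulR :: subR]>
step 6: <C=(λy. 5), E={x↦0}, S={0↦2}, K=[arg :: mulR :: subR]>
step 7: <C=2, E={x↦0}, S={0↦2}, K=[fun :: mulR :: subR]>
step 8: <C=5, E={y↦1, x↦0}, S={0↦2, 1↦2}, K=[mulR :: subR]>
step 9: <C=(-3 * 1), E=∅, S={0↦2, 1↦2}, K=[mulL(5) :: subR]>
step 10: <C=-3, E=∅, S={0↦2, 1↦2}, K=[mulR :: mulL(5) :: subR]>
step 11: <C=1, E=∅, S={0↦2, 1↦2}, K=[mulL(-3) :: mulL(5) :: subR]>
step 12: <C=(0 - ((λv. -3) 6)), E=∅, S={0↦2, 1↦2}, K=[subL(-15)]>
step 13: <C=0, E=∅, S={0↦2, 1↦2}, K=[subR :: subL(-15)]>
step 14: <C=((λv. -3) 6), E=∅, S={0↦2, 1↦2}, K=[subL(0) :: subL(-15)]>
step 15: <C=(λv. -3), E=∅, S={0↦2, 1↦2}, K=[arg :: subL(0) :: subL(-15)]>
step 16: <C=6, E=∅, S={0↦2, 1↦2}, K=[fun :: subL(0) :: subL(-15)]>
step 17: <C=-3, E={v↦2}, S={0↦2, 1↦2, 2↦6}, K=[subL(0) :: subL(-15)]>
→ final value -18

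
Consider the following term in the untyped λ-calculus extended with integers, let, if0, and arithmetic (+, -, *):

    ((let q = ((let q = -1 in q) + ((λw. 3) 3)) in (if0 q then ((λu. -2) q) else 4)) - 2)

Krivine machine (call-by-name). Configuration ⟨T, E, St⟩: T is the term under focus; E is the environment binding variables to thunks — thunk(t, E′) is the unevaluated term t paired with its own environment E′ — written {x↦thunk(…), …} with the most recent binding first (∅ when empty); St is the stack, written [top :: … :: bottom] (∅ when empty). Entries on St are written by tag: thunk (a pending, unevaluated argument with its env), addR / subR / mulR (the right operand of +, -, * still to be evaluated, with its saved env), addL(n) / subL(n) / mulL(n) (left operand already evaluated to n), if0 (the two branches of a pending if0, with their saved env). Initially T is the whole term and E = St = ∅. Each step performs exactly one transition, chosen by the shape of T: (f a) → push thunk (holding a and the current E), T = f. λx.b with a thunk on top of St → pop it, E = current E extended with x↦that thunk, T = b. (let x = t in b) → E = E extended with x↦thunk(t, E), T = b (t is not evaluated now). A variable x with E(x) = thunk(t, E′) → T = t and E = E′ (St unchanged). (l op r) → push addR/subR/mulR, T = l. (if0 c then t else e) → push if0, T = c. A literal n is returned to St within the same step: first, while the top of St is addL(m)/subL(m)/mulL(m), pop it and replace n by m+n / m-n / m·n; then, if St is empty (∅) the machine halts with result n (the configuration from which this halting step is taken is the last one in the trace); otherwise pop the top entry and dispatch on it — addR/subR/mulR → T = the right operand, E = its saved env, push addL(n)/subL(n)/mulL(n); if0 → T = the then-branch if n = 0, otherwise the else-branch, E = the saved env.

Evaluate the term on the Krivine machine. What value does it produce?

Answer: 2

Execution trace:
step 0: <T=((let q = ((let q = -1 in q) + ((λw. 3) 3)) in (if0 q then ((λu. -2) q) else 4)) - 2), E=∅, St=∅>
step 1: <T=(let q = ((let q = -1 in q) + ((λw. 3) 3)) in (if0 q then ((λu. -2) q) else 4)), E=∅, St=[subR]>
step 2: <T=(if0 q then ((λu. -2) q) else 4), E={q↦thunk(((let q = -1 in q) + ((λw. 3) 3)), ∅)}, St=[subR]>
step 3: <T=q, E={q↦thunk(((let q = -1 in q) + ((λw. 3) 3)), ∅)}, St=[if0 :: subR]>
step 4: <T=((let q = -1 in q) + ((λw. 3) 3)), E=∅, St=[if0 :: subR]>
step 5: <T=(let q = -1 in q), E=∅, St=[addR :: if0 :: subR]>
step 6: <T=q, E={q↦thunk(-1, ∅)}, St=[addR :: if0 :: subR]>
step 7: <T=-1, E=∅, St=[addR :: if0 :: subR]>
step 8: <T=((λw. 3) 3), E=∅, St=[addL(-1) :: if0 :: subR]>
step 9: <T=(λw. 3), E=∅, St=[thunk :: addL(-1) :: if0 :: subR]>
step 10: <T=3, E={w↦thunk(3, ∅)}, St=[addL(-1) :: if0 :: subR]>
step 11: <T=4, E={q↦thunk(((let q = -1 in q) + ((λw. 3) 3)), ∅)}, St=[subR]>
step 12: <T=2, E=∅, St=[subL(4)]>
→ final value 2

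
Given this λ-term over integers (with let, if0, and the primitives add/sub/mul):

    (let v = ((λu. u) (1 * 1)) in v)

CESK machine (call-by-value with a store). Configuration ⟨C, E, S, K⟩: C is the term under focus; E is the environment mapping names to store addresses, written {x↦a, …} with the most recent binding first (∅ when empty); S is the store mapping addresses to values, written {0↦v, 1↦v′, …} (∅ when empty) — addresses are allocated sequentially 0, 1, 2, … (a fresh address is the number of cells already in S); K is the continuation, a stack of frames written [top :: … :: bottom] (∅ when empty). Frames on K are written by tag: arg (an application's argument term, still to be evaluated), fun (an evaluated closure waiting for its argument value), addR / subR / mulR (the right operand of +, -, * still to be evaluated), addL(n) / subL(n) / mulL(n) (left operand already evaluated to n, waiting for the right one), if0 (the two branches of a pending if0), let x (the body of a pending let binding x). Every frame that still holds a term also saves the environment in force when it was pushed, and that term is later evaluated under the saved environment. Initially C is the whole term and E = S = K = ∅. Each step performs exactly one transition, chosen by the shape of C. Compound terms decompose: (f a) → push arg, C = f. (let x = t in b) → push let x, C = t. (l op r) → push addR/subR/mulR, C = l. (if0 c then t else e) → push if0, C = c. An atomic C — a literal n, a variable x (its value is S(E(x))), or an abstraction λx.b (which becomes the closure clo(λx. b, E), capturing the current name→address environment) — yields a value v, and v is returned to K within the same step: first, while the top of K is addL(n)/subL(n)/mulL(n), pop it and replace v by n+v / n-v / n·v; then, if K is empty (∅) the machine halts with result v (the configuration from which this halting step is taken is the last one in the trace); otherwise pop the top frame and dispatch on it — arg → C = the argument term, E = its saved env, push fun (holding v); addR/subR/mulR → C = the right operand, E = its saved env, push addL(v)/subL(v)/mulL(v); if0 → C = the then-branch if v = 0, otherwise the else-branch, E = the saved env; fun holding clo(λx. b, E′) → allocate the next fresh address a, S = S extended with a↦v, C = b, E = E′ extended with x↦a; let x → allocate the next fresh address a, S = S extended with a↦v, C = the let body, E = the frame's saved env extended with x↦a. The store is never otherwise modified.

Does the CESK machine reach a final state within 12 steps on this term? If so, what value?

Answer: 1

Execution trace:
step 0: <C=(let v = ((λu. u) (1 * 1)) in v), E=∅, S=∅, K=∅>
step 1: <C=((λu. u) (1 * 1)), E=∅, S=∅, K=[let v]>
step 2: <C=(λu. u), E=∅, S=∅, K=[arg :: let v]>
step 3: <C=(1 * 1), E=∅, S=∅, K=[fun :: let v]>
step 4: <C=1, E=∅, S=∅, K=[mulR :: fun :: let v]>
step 5: <C=1, E=∅, S=∅, K=[mulL(1) :: fun :: let v]>
step 6: <C=u, E={u↦0}, S={0↦1}, K=[let v]>
step 7: <C=v, E={v↦1}, S={0↦1, 1↦1}, K=∅>
→ final value 1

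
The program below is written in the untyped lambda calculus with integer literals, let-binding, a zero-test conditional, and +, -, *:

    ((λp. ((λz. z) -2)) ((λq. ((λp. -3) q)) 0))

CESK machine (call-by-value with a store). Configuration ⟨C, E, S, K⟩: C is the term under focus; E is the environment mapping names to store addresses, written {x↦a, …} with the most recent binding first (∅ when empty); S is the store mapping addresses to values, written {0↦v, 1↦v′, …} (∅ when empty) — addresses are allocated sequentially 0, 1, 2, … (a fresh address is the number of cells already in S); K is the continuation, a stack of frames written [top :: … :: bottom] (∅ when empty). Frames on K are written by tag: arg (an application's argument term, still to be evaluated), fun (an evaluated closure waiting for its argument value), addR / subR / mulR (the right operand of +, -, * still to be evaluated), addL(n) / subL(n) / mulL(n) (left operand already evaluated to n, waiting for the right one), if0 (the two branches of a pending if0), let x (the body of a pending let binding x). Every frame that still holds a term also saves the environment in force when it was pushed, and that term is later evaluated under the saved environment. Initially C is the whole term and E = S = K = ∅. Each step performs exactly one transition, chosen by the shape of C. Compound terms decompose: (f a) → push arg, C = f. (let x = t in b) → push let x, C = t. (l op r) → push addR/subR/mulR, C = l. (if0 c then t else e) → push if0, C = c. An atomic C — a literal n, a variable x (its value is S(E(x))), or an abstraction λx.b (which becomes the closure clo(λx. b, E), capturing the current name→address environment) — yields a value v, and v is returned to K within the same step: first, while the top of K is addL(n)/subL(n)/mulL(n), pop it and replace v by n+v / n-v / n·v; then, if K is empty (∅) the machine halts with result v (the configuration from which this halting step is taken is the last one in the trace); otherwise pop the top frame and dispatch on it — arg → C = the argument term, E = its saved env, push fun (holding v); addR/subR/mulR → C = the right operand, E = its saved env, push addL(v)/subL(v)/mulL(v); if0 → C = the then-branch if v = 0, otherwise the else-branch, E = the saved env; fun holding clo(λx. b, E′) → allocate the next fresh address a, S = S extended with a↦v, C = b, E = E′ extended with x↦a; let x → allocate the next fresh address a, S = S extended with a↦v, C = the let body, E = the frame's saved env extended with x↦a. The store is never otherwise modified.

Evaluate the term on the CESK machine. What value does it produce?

Answer: -2

Execution trace:
step 0: ⟨C=((λp. ((λz. z) -2)) ((λq. ((λp. -3) q)) 0)); E=∅; S=∅; K=∅⟩
step 1: ⟨C=(λp. ((λz. z) -2)); E=∅; S=∅; K=[arg]⟩
step 2: ⟨C=((λq. ((λp. -3) q)) 0); E=∅; S=∅; K=[fun]⟩
step 3: ⟨C=(λq. ((λp. -3) q)); E=∅; S=∅; K=[arg :: fun]⟩
step 4: ⟨C=0; E=∅; S=∅; K=[fun :: fun]⟩
step 5: ⟨C=((λp. -3) q); E={q↦0}; S={0↦0}; K=[fun]⟩
step 6: ⟨C=(λp. -3); E={q↦0}; S={0↦0}; K=[arg :: fun]⟩
step 7: ⟨C=q; E={q↦0}; S={0↦0}; K=[fun :: fun]⟩
step 8: ⟨C=-3; E={p↦1, q↦0}; S={0↦0, 1↦0}; K=[fun]⟩
step 9: ⟨C=((λz. z) -2); E={p↦2}; S={0↦0, 1↦0, 2↦-3}; K=∅⟩
step 10: ⟨C=(λz. z); E={p↦2}; S={0↦0, 1↦0, 2↦-3}; K=[arg]⟩
step 11: ⟨C=-2; E={p↦2}; S={0↦0, 1↦0, 2↦-3}; K=[fun]⟩
step 12: ⟨C=z; E={z↦3, p↦2}; S={0↦0, 1↦0, 2↦-3, 3↦-2}; K=∅⟩
→ final value -2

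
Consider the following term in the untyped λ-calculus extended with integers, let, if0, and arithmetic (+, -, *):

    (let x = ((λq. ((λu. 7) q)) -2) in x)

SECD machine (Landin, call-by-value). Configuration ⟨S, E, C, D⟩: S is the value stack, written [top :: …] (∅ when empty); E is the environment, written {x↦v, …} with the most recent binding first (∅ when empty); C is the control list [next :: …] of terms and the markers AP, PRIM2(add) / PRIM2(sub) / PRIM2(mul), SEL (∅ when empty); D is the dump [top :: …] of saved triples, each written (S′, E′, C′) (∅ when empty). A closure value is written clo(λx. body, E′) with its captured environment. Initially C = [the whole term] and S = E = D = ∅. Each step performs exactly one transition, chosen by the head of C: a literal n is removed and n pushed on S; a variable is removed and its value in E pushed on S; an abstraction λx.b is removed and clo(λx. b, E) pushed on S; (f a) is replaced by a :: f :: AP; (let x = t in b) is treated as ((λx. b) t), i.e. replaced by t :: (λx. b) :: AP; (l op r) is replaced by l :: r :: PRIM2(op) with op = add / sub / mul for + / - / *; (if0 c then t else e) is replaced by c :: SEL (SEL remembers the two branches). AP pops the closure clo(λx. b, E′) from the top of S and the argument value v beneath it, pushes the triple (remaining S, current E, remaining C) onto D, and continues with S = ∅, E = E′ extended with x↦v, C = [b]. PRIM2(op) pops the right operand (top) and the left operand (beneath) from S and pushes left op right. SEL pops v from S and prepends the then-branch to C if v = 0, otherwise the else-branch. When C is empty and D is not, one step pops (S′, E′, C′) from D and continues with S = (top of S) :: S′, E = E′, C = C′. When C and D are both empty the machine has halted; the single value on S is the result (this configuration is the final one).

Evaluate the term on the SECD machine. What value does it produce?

Answer: 7

Machine steps:
step 0: [S=∅ | E=∅ | C=[(let x = ((λq. ((λu. 7) q)) -2) in x)] | D=∅]
step 1: [S=∅ | E=∅ | C=[((λq. ((λu. 7) q)) -2) :: (λx. x) :: AP] | D=∅]
step 2: [S=∅ | E=∅ | C=[-2 :: (λq. ((λu. 7) q)) :: AP :: (λx. x) :: AP] | D=∅]
step 3: [S=[-2] | E=∅ | C=[(λq. ((λu. 7) q)) :: AP :: (λx. x) :: AP] | D=∅]
step 4: [S=[clo(λq. ((λu. 7) q), ∅) :: -2] | E=∅ | C=[AP :: (λx. x) :: AP] | D=∅]
step 5: [S=∅ | E={q↦-2} | C=[((λu. 7) q)] | D=[(∅, ∅, [(λx. x) :: AP])]]
step 6: [S=∅ | E={q↦-2} | C=[q :: (λu. 7) :: AP] | D=[(∅, ∅, [(λx. x) :: AP])]]
step 7: [S=[-2] | E={q↦-2} | C=[(λu. 7) :: AP] | D=[(∅, ∅, [(λx. x) :: AP])]]
step 8: [S=[clo(λu. 7, {q↦-2}) :: -2] | E={q↦-2} | C=[AP] | D=[(∅, ∅, [(λx. x) :: AP])]]
step 9: [S=∅ | E={u↦-2, q↦-2} | C=[7] | D=[(∅, {q↦-2}, ∅) :: (∅, ∅, [(λx. x) :: AP])]]
step 10: [S=[7] | E={u↦-2, q↦-2} | C=∅ | D=[(∅, {q↦-2}, ∅) :: (∅, ∅, [(λx. x) :: AP])]]
step 11: [S=[7] | E={q↦-2} | C=∅ | D=[(∅, ∅, [(λx. x) :: AP])]]
step 12: [S=[7] | E=∅ | C=[(λx. x) :: AP] | D=∅]
step 13: [S=[clo(λx. x, ∅) :: 7] | E=∅ | C=[AP] | D=∅]
step 14: [S=∅ | E={x↦7} | C=[x] | D=[(∅, ∅, ∅)]]
step 15: [S=[7] | E={x↦7} | C=∅ | D=[(∅, ∅, ∅)]]
step 16: [S=[7] | E=∅ | C=∅ | D=∅]
→ final value 7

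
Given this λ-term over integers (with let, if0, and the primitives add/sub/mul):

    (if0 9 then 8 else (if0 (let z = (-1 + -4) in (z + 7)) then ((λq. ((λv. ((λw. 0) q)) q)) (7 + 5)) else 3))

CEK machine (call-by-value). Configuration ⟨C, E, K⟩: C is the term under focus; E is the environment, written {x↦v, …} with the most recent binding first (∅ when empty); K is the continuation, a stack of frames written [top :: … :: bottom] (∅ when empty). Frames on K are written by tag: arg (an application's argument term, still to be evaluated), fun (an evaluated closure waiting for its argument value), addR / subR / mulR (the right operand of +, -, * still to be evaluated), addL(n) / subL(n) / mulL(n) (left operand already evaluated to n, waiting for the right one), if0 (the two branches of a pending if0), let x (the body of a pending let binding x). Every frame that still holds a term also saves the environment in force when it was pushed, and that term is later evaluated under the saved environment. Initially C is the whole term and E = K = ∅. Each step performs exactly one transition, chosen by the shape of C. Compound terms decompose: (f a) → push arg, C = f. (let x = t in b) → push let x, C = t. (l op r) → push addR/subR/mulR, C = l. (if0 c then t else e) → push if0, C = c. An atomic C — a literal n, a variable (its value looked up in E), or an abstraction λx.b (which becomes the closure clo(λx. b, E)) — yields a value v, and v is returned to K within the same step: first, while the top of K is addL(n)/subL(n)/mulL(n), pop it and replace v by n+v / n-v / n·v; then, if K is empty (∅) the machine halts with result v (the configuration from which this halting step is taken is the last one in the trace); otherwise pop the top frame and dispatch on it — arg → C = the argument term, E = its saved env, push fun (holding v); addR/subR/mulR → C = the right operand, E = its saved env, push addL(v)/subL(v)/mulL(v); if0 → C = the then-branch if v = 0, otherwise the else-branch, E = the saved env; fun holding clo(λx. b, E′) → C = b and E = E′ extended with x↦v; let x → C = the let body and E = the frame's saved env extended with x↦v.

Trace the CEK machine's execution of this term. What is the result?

t=0: [C=(if0 9 then 8 else (if0 (let z = (-1 + -4) in (z + 7)) then ((λq. ((λv. ((λw. 0) q)) q)) (7 + 5)) else 3)) | E=∅ | K=∅]
t=1: [C=9 | E=∅ | K=[if0]]
t=2: [C=(if0 (let z = (-1 + -4) in (z + 7)) then ((λq. ((λv. ((λw. 0) q)) q)) (7 + 5)) else 3) | E=∅ | K=∅]
t=3: [C=(let z = (-1 + -4) in (z + 7)) | E=∅ | K=[if0]]
t=4: [C=(-1 + -4) | E=∅ | K=[let z :: if0]]
t=5: [C=-1 | E=∅ | K=[addR :: let z :: if0]]
t=6: [C=-4 | E=∅ | K=[addL(-1) :: let z :: if0]]
t=7: [C=(z + 7) | E={z↦-5} | K=[if0]]
t=8: [C=z | E={z↦-5} | K=[addR :: if0]]
t=9: [C=7 | E={z↦-5} | K=[addL(-5) :: if0]]
t=10: [C=3 | E=∅ | K=∅]
→ final value 3

Answer: 3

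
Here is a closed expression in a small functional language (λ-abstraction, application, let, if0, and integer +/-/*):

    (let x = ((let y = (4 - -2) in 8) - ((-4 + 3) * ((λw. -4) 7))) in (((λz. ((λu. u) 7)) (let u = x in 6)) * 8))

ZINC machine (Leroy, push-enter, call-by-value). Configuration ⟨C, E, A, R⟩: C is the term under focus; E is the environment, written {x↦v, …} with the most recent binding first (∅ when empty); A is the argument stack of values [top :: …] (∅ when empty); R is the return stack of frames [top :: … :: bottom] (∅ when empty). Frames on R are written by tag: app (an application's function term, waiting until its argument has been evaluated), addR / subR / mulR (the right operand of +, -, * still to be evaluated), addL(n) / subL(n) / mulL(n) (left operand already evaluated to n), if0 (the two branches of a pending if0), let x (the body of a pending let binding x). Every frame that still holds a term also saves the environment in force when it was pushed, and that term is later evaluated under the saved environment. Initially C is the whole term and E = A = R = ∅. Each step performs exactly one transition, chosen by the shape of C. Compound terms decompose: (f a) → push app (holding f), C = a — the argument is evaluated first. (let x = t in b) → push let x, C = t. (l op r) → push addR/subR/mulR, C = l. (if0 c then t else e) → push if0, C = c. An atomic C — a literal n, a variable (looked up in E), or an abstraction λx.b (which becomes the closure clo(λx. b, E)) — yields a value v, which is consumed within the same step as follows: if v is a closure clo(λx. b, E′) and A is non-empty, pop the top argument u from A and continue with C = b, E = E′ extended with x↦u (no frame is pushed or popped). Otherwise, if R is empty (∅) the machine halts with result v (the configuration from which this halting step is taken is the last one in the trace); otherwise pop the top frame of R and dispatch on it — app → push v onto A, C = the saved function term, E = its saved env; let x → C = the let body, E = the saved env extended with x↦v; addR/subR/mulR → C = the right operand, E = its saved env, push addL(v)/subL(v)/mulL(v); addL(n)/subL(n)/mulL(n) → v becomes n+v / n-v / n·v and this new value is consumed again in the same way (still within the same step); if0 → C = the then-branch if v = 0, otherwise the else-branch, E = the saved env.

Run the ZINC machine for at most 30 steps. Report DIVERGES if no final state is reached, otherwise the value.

Answer: 56

Machine steps:
0. [C=(let x = ((let y = (4 - -2) in 8) - ((-4 + 3) * ((λw. -4) 7))) in (((λz. ((λu. u) 7)) (let u = x in 6)) * 8)) | E=∅ | A=∅ | R=∅]
1. [C=((let y = (4 - -2) in 8) - ((-4 + 3) * ((λw. -4) 7))) | E=∅ | A=∅ | R=[let x]]
2. [C=(let y = (4 - -2) in 8) | E=∅ | A=∅ | R=[subR :: let x]]
3. [C=(4 - -2) | E=∅ | A=∅ | R=[let y :: subR :: let x]]
4. [C=4 | E=∅ | A=∅ | R=[subR :: let y :: subR :: let x]]
5. [C=-2 | E=∅ | A=∅ | R=[subL(4) :: let y :: subR :: let x]]
6. [C=8 | E={y↦6} | A=∅ | R=[subR :: let x]]
7. [C=((-4 + 3) * ((λw. -4) 7)) | E=∅ | A=∅ | R=[subL(8) :: let x]]
8. [C=(-4 + 3) | E=∅ | A=∅ | R=[mulR :: subL(8) :: let x]]
9. [C=-4 | E=∅ | A=∅ | R=[addR :: mulR :: subL(8) :: let x]]
10. [C=3 | E=∅ | A=∅ | R=[addL(-4) :: mulR :: subL(8) :: let x]]
11. [C=((λw. -4) 7) | E=∅ | A=∅ | R=[mulL(-1) :: subL(8) :: let x]]
12. [C=7 | E=∅ | A=∅ | R=[app :: mulL(-1) :: subL(8) :: let x]]
13. [C=(λw. -4) | E=∅ | A=[7] | R=[mulL(-1) :: subL(8) :: let x]]
14. [C=-4 | E={w↦7} | A=∅ | R=[mulL(-1) :: subL(8) :: let x]]
15. [C=(((λz. ((λu. u) 7)) (let u = x in 6)) * 8) | E={x↦4} | A=∅ | R=∅]
16. [C=((λz. ((λu. u) 7)) (let u = x in 6)) | E={x↦4} | A=∅ | R=[mulR]]
17. [C=(let u = x in 6) | E={x↦4} | A=∅ | R=[app :: mulR]]
18. [C=x | E={x↦4} | A=∅ | R=[let u :: app :: mulR]]
19. [C=6 | E={u↦4, x↦4} | A=∅ | R=[app :: mulR]]
20. [C=(λz. ((λu. u) 7)) | E={x↦4} | A=[6] | R=[mulR]]
21. [C=((λu. u) 7) | E={z↦6, x↦4} | A=∅ | R=[mulR]]
22. [C=7 | E={z↦6, x↦4} | A=∅ | R=[app :: mulR]]
23. [C=(λu. u) | E={z↦6, x↦4} | A=[7] | R=[mulR]]
24. [C=u | E={u↦7, z↦6, x↦4} | A=∅ | R=[mulR]]
25. [C=8 | E={x↦4} | A=∅ | R=[mulL(7)]]
→ final value 56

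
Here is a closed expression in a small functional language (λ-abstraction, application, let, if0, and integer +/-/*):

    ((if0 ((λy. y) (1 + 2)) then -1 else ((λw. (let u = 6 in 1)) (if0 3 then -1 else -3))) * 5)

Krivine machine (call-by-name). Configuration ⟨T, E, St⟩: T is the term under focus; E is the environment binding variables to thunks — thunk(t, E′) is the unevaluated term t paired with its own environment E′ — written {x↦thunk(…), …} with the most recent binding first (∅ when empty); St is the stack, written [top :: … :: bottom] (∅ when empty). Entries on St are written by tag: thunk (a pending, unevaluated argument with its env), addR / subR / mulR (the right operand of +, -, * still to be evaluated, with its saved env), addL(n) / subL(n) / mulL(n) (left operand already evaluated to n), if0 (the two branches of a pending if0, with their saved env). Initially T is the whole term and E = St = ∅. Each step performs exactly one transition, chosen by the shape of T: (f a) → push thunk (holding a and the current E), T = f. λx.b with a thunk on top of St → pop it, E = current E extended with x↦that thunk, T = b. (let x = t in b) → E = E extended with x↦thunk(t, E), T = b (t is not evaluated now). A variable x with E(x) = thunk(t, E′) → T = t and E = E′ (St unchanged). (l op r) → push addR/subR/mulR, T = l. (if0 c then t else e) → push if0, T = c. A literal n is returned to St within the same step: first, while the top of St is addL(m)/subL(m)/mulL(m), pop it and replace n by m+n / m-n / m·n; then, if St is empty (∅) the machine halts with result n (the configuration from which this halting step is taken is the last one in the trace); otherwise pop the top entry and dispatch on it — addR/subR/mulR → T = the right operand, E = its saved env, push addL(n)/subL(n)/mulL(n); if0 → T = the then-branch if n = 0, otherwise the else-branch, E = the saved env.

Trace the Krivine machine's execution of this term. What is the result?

Answer: 5

Derivation:
[0] <T=((if0 ((λy. y) (1 + 2)) then -1 else ((λw. (let u = 6 in 1)) (if0 3 then -1 else -3))) * 5), E=∅, St=∅>
[1] <T=(if0 ((λy. y) (1 + 2)) then -1 else ((λw. (let u = 6 in 1)) (if0 3 then -1 else -3))), E=∅, St=[mulR]>
[2] <T=((λy. y) (1 + 2)), E=∅, St=[if0 :: mulR]>
[3] <T=(λy. y), E=∅, St=[thunk :: if0 :: mulR]>
[4] <T=y, E={y↦thunk((1 + 2), ∅)}, St=[if0 :: mulR]>
[5] <T=(1 + 2), E=∅, St=[if0 :: mulR]>
[6] <T=1, E=∅, St=[addR :: if0 :: mulR]>
[7] <T=2, E=∅, St=[addL(1) :: if0 :: mulR]>
[8] <T=((λw. (let u = 6 in 1)) (if0 3 then -1 else -3)), E=∅, St=[mulR]>
[9] <T=(λw. (let u = 6 in 1)), E=∅, St=[thunk :: mulR]>
[10] <T=(let u = 6 in 1), E={w↦thunk((if0 3 then -1 else -3), ∅)}, St=[mulR]>
[11] <T=1, E={u↦thunk(6, {w↦thunk((if0 3 then -1 else -3), ∅)}), w↦thunk((if0 3 then -1 else -3), ∅)}, St=[mulR]>
[12] <T=5, E=∅, St=[mulL(1)]>
→ final value 5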